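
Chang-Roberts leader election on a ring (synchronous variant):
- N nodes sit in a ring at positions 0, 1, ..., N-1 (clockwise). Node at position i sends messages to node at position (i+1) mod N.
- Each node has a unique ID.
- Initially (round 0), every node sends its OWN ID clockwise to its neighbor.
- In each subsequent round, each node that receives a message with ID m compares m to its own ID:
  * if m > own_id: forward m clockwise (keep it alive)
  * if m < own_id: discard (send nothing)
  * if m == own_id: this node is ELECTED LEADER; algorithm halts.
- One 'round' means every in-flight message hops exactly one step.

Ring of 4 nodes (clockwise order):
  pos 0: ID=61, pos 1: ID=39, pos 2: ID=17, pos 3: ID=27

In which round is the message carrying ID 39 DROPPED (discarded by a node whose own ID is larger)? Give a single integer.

Answer: 3

Derivation:
Round 1: pos1(id39) recv 61: fwd; pos2(id17) recv 39: fwd; pos3(id27) recv 17: drop; pos0(id61) recv 27: drop
Round 2: pos2(id17) recv 61: fwd; pos3(id27) recv 39: fwd
Round 3: pos3(id27) recv 61: fwd; pos0(id61) recv 39: drop
Round 4: pos0(id61) recv 61: ELECTED
Message ID 39 originates at pos 1; dropped at pos 0 in round 3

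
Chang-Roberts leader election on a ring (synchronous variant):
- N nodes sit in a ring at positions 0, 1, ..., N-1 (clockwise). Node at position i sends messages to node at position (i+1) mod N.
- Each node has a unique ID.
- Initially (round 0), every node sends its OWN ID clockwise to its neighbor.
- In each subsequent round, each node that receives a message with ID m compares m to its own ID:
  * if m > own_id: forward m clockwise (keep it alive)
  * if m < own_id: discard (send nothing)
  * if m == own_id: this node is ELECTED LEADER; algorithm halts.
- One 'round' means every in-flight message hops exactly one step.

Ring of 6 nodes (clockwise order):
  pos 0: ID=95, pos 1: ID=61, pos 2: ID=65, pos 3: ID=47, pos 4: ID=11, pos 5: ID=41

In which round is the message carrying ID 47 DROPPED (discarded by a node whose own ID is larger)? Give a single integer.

Answer: 3

Derivation:
Round 1: pos1(id61) recv 95: fwd; pos2(id65) recv 61: drop; pos3(id47) recv 65: fwd; pos4(id11) recv 47: fwd; pos5(id41) recv 11: drop; pos0(id95) recv 41: drop
Round 2: pos2(id65) recv 95: fwd; pos4(id11) recv 65: fwd; pos5(id41) recv 47: fwd
Round 3: pos3(id47) recv 95: fwd; pos5(id41) recv 65: fwd; pos0(id95) recv 47: drop
Round 4: pos4(id11) recv 95: fwd; pos0(id95) recv 65: drop
Round 5: pos5(id41) recv 95: fwd
Round 6: pos0(id95) recv 95: ELECTED
Message ID 47 originates at pos 3; dropped at pos 0 in round 3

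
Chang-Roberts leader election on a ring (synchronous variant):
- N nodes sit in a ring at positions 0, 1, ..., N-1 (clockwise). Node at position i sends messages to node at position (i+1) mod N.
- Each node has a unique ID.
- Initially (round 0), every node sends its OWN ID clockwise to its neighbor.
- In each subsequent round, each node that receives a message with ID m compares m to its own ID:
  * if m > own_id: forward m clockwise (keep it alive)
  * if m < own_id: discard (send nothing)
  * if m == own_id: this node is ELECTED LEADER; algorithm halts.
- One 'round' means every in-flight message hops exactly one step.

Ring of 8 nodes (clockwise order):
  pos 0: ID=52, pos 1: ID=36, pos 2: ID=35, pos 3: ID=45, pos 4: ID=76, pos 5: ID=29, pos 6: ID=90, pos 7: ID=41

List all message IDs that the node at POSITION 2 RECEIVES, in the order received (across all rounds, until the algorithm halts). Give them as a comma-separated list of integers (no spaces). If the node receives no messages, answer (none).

Round 1: pos1(id36) recv 52: fwd; pos2(id35) recv 36: fwd; pos3(id45) recv 35: drop; pos4(id76) recv 45: drop; pos5(id29) recv 76: fwd; pos6(id90) recv 29: drop; pos7(id41) recv 90: fwd; pos0(id52) recv 41: drop
Round 2: pos2(id35) recv 52: fwd; pos3(id45) recv 36: drop; pos6(id90) recv 76: drop; pos0(id52) recv 90: fwd
Round 3: pos3(id45) recv 52: fwd; pos1(id36) recv 90: fwd
Round 4: pos4(id76) recv 52: drop; pos2(id35) recv 90: fwd
Round 5: pos3(id45) recv 90: fwd
Round 6: pos4(id76) recv 90: fwd
Round 7: pos5(id29) recv 90: fwd
Round 8: pos6(id90) recv 90: ELECTED

Answer: 36,52,90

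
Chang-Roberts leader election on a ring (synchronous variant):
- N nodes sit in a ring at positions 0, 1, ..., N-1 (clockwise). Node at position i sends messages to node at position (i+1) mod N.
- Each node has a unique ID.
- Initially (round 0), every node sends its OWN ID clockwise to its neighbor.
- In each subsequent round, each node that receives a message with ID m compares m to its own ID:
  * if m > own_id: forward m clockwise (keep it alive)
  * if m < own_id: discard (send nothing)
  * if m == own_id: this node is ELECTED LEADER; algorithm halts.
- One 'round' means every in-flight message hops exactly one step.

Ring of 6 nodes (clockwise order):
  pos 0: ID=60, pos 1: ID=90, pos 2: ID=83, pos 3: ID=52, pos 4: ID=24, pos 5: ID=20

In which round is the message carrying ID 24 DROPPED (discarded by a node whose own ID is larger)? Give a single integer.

Answer: 2

Derivation:
Round 1: pos1(id90) recv 60: drop; pos2(id83) recv 90: fwd; pos3(id52) recv 83: fwd; pos4(id24) recv 52: fwd; pos5(id20) recv 24: fwd; pos0(id60) recv 20: drop
Round 2: pos3(id52) recv 90: fwd; pos4(id24) recv 83: fwd; pos5(id20) recv 52: fwd; pos0(id60) recv 24: drop
Round 3: pos4(id24) recv 90: fwd; pos5(id20) recv 83: fwd; pos0(id60) recv 52: drop
Round 4: pos5(id20) recv 90: fwd; pos0(id60) recv 83: fwd
Round 5: pos0(id60) recv 90: fwd; pos1(id90) recv 83: drop
Round 6: pos1(id90) recv 90: ELECTED
Message ID 24 originates at pos 4; dropped at pos 0 in round 2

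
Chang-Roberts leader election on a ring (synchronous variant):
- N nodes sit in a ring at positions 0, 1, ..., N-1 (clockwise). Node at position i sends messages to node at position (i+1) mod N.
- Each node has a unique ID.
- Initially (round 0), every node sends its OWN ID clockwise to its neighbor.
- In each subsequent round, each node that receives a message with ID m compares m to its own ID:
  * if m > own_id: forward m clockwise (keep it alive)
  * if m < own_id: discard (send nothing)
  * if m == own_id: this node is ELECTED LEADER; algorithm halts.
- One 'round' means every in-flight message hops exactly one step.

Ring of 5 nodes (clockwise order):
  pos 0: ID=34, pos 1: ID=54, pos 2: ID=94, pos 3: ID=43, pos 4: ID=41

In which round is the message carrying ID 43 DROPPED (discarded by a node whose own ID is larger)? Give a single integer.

Round 1: pos1(id54) recv 34: drop; pos2(id94) recv 54: drop; pos3(id43) recv 94: fwd; pos4(id41) recv 43: fwd; pos0(id34) recv 41: fwd
Round 2: pos4(id41) recv 94: fwd; pos0(id34) recv 43: fwd; pos1(id54) recv 41: drop
Round 3: pos0(id34) recv 94: fwd; pos1(id54) recv 43: drop
Round 4: pos1(id54) recv 94: fwd
Round 5: pos2(id94) recv 94: ELECTED
Message ID 43 originates at pos 3; dropped at pos 1 in round 3

Answer: 3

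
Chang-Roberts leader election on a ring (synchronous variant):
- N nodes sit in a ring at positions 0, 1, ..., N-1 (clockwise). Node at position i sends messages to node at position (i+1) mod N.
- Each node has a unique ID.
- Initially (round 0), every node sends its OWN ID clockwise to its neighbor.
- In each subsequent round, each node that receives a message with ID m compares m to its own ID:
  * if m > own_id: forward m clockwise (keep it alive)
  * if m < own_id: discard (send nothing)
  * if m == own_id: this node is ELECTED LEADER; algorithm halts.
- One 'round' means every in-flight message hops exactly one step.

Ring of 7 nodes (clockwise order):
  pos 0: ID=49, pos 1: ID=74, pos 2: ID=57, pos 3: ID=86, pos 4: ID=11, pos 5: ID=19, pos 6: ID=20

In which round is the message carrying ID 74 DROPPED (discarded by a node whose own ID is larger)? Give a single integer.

Round 1: pos1(id74) recv 49: drop; pos2(id57) recv 74: fwd; pos3(id86) recv 57: drop; pos4(id11) recv 86: fwd; pos5(id19) recv 11: drop; pos6(id20) recv 19: drop; pos0(id49) recv 20: drop
Round 2: pos3(id86) recv 74: drop; pos5(id19) recv 86: fwd
Round 3: pos6(id20) recv 86: fwd
Round 4: pos0(id49) recv 86: fwd
Round 5: pos1(id74) recv 86: fwd
Round 6: pos2(id57) recv 86: fwd
Round 7: pos3(id86) recv 86: ELECTED
Message ID 74 originates at pos 1; dropped at pos 3 in round 2

Answer: 2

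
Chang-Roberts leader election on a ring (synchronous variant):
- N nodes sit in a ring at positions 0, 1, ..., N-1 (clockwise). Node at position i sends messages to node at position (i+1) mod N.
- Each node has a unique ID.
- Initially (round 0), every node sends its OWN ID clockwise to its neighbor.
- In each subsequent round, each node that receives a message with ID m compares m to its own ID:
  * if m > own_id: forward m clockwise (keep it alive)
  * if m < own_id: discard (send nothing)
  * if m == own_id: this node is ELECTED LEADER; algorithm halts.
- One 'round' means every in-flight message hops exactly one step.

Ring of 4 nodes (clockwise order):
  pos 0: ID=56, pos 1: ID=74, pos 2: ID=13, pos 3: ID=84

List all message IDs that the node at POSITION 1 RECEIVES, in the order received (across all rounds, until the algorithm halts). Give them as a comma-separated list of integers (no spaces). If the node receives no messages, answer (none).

Round 1: pos1(id74) recv 56: drop; pos2(id13) recv 74: fwd; pos3(id84) recv 13: drop; pos0(id56) recv 84: fwd
Round 2: pos3(id84) recv 74: drop; pos1(id74) recv 84: fwd
Round 3: pos2(id13) recv 84: fwd
Round 4: pos3(id84) recv 84: ELECTED

Answer: 56,84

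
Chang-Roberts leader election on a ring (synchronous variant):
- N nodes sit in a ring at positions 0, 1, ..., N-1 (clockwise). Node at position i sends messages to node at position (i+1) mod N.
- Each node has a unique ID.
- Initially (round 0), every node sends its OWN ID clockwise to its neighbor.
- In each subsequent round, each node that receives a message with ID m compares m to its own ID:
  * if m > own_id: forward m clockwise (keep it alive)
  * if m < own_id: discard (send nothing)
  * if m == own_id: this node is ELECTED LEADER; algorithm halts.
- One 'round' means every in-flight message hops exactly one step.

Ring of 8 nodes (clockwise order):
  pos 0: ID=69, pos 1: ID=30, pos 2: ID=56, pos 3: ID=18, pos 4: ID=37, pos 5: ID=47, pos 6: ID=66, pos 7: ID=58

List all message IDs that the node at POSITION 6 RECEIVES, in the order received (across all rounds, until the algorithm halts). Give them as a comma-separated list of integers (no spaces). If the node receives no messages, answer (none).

Round 1: pos1(id30) recv 69: fwd; pos2(id56) recv 30: drop; pos3(id18) recv 56: fwd; pos4(id37) recv 18: drop; pos5(id47) recv 37: drop; pos6(id66) recv 47: drop; pos7(id58) recv 66: fwd; pos0(id69) recv 58: drop
Round 2: pos2(id56) recv 69: fwd; pos4(id37) recv 56: fwd; pos0(id69) recv 66: drop
Round 3: pos3(id18) recv 69: fwd; pos5(id47) recv 56: fwd
Round 4: pos4(id37) recv 69: fwd; pos6(id66) recv 56: drop
Round 5: pos5(id47) recv 69: fwd
Round 6: pos6(id66) recv 69: fwd
Round 7: pos7(id58) recv 69: fwd
Round 8: pos0(id69) recv 69: ELECTED

Answer: 47,56,69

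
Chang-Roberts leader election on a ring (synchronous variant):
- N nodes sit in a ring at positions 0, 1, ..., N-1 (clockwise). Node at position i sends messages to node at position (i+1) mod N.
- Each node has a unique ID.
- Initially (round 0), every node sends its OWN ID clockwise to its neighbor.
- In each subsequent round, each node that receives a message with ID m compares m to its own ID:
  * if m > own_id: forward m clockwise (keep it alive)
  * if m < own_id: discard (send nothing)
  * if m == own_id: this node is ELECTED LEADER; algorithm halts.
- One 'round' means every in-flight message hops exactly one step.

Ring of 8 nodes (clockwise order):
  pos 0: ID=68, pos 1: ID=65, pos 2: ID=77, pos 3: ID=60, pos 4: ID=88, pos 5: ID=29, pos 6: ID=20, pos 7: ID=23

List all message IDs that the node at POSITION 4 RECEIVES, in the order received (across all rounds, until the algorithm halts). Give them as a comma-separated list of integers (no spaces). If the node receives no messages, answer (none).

Round 1: pos1(id65) recv 68: fwd; pos2(id77) recv 65: drop; pos3(id60) recv 77: fwd; pos4(id88) recv 60: drop; pos5(id29) recv 88: fwd; pos6(id20) recv 29: fwd; pos7(id23) recv 20: drop; pos0(id68) recv 23: drop
Round 2: pos2(id77) recv 68: drop; pos4(id88) recv 77: drop; pos6(id20) recv 88: fwd; pos7(id23) recv 29: fwd
Round 3: pos7(id23) recv 88: fwd; pos0(id68) recv 29: drop
Round 4: pos0(id68) recv 88: fwd
Round 5: pos1(id65) recv 88: fwd
Round 6: pos2(id77) recv 88: fwd
Round 7: pos3(id60) recv 88: fwd
Round 8: pos4(id88) recv 88: ELECTED

Answer: 60,77,88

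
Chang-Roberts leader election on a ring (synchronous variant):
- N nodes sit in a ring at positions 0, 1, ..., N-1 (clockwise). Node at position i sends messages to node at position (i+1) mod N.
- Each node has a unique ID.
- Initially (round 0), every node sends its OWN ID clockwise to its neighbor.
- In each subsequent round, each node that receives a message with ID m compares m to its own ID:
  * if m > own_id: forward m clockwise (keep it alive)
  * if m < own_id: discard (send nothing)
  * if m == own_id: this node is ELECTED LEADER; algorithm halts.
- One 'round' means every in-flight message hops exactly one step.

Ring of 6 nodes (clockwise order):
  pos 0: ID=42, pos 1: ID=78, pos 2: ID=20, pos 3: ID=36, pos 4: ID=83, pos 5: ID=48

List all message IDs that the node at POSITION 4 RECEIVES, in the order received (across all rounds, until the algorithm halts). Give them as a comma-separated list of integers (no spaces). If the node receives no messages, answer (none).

Answer: 36,78,83

Derivation:
Round 1: pos1(id78) recv 42: drop; pos2(id20) recv 78: fwd; pos3(id36) recv 20: drop; pos4(id83) recv 36: drop; pos5(id48) recv 83: fwd; pos0(id42) recv 48: fwd
Round 2: pos3(id36) recv 78: fwd; pos0(id42) recv 83: fwd; pos1(id78) recv 48: drop
Round 3: pos4(id83) recv 78: drop; pos1(id78) recv 83: fwd
Round 4: pos2(id20) recv 83: fwd
Round 5: pos3(id36) recv 83: fwd
Round 6: pos4(id83) recv 83: ELECTED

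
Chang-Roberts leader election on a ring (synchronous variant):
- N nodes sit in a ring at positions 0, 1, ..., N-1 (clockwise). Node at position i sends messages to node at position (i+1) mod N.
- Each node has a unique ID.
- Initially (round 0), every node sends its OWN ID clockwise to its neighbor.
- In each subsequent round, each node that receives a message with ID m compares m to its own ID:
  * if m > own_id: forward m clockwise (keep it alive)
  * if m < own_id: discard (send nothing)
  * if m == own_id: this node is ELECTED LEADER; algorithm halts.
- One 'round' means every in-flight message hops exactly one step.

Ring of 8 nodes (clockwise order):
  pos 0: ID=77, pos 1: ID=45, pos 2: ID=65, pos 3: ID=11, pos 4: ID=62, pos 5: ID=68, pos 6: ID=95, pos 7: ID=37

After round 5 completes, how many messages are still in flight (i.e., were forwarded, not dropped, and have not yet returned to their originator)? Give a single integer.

Round 1: pos1(id45) recv 77: fwd; pos2(id65) recv 45: drop; pos3(id11) recv 65: fwd; pos4(id62) recv 11: drop; pos5(id68) recv 62: drop; pos6(id95) recv 68: drop; pos7(id37) recv 95: fwd; pos0(id77) recv 37: drop
Round 2: pos2(id65) recv 77: fwd; pos4(id62) recv 65: fwd; pos0(id77) recv 95: fwd
Round 3: pos3(id11) recv 77: fwd; pos5(id68) recv 65: drop; pos1(id45) recv 95: fwd
Round 4: pos4(id62) recv 77: fwd; pos2(id65) recv 95: fwd
Round 5: pos5(id68) recv 77: fwd; pos3(id11) recv 95: fwd
After round 5: 2 messages still in flight

Answer: 2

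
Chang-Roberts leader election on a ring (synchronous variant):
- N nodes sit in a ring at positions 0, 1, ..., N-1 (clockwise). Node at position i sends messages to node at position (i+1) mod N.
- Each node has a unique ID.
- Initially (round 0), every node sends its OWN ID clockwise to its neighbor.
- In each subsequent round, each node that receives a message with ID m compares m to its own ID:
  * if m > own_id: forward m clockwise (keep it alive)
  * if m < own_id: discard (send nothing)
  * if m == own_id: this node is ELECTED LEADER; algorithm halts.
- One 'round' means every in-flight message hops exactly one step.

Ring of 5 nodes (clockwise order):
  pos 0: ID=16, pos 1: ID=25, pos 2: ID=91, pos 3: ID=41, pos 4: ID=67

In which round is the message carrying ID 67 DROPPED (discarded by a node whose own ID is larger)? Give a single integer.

Round 1: pos1(id25) recv 16: drop; pos2(id91) recv 25: drop; pos3(id41) recv 91: fwd; pos4(id67) recv 41: drop; pos0(id16) recv 67: fwd
Round 2: pos4(id67) recv 91: fwd; pos1(id25) recv 67: fwd
Round 3: pos0(id16) recv 91: fwd; pos2(id91) recv 67: drop
Round 4: pos1(id25) recv 91: fwd
Round 5: pos2(id91) recv 91: ELECTED
Message ID 67 originates at pos 4; dropped at pos 2 in round 3

Answer: 3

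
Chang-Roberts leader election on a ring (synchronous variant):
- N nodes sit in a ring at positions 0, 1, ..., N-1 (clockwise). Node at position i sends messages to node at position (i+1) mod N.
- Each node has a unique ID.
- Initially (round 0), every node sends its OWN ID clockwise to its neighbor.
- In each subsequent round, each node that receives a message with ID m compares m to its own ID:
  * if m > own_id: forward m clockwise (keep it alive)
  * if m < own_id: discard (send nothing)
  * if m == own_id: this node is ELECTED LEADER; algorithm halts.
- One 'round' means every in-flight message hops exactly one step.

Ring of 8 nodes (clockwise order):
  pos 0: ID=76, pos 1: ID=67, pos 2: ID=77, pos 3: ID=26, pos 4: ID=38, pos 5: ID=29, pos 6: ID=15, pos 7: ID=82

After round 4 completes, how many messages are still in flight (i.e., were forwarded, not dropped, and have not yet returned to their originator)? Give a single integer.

Answer: 2

Derivation:
Round 1: pos1(id67) recv 76: fwd; pos2(id77) recv 67: drop; pos3(id26) recv 77: fwd; pos4(id38) recv 26: drop; pos5(id29) recv 38: fwd; pos6(id15) recv 29: fwd; pos7(id82) recv 15: drop; pos0(id76) recv 82: fwd
Round 2: pos2(id77) recv 76: drop; pos4(id38) recv 77: fwd; pos6(id15) recv 38: fwd; pos7(id82) recv 29: drop; pos1(id67) recv 82: fwd
Round 3: pos5(id29) recv 77: fwd; pos7(id82) recv 38: drop; pos2(id77) recv 82: fwd
Round 4: pos6(id15) recv 77: fwd; pos3(id26) recv 82: fwd
After round 4: 2 messages still in flight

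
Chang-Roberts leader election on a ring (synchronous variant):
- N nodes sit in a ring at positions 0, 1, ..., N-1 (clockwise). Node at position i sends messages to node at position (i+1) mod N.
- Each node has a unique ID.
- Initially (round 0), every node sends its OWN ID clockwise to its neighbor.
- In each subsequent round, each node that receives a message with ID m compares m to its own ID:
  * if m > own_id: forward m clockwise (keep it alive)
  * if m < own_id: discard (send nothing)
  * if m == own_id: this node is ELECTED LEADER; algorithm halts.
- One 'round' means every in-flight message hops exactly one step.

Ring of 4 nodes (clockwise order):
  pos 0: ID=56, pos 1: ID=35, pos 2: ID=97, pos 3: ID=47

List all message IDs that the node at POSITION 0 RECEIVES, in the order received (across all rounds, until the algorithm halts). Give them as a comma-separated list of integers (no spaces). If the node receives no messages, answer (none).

Answer: 47,97

Derivation:
Round 1: pos1(id35) recv 56: fwd; pos2(id97) recv 35: drop; pos3(id47) recv 97: fwd; pos0(id56) recv 47: drop
Round 2: pos2(id97) recv 56: drop; pos0(id56) recv 97: fwd
Round 3: pos1(id35) recv 97: fwd
Round 4: pos2(id97) recv 97: ELECTED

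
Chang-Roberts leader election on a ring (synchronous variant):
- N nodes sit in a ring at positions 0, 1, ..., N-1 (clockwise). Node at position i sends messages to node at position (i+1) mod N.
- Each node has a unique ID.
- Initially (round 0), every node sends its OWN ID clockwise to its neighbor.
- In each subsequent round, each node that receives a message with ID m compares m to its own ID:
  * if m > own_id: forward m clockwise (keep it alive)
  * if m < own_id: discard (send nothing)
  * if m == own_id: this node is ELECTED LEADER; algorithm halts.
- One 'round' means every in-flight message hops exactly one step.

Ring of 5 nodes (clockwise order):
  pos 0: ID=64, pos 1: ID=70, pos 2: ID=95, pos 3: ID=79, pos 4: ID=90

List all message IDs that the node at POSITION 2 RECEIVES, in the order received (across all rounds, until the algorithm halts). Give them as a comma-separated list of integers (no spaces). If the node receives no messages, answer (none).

Answer: 70,90,95

Derivation:
Round 1: pos1(id70) recv 64: drop; pos2(id95) recv 70: drop; pos3(id79) recv 95: fwd; pos4(id90) recv 79: drop; pos0(id64) recv 90: fwd
Round 2: pos4(id90) recv 95: fwd; pos1(id70) recv 90: fwd
Round 3: pos0(id64) recv 95: fwd; pos2(id95) recv 90: drop
Round 4: pos1(id70) recv 95: fwd
Round 5: pos2(id95) recv 95: ELECTED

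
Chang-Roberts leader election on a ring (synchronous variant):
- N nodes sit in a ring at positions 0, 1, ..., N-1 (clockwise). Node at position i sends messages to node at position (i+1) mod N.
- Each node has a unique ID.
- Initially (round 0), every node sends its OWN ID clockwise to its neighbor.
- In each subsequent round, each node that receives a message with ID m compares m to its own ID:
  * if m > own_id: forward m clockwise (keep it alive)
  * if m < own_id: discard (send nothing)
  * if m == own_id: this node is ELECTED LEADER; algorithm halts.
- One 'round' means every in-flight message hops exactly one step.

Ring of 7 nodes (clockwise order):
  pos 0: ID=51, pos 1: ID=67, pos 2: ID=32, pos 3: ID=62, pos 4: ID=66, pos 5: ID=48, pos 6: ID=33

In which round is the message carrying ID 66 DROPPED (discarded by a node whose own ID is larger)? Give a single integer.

Answer: 4

Derivation:
Round 1: pos1(id67) recv 51: drop; pos2(id32) recv 67: fwd; pos3(id62) recv 32: drop; pos4(id66) recv 62: drop; pos5(id48) recv 66: fwd; pos6(id33) recv 48: fwd; pos0(id51) recv 33: drop
Round 2: pos3(id62) recv 67: fwd; pos6(id33) recv 66: fwd; pos0(id51) recv 48: drop
Round 3: pos4(id66) recv 67: fwd; pos0(id51) recv 66: fwd
Round 4: pos5(id48) recv 67: fwd; pos1(id67) recv 66: drop
Round 5: pos6(id33) recv 67: fwd
Round 6: pos0(id51) recv 67: fwd
Round 7: pos1(id67) recv 67: ELECTED
Message ID 66 originates at pos 4; dropped at pos 1 in round 4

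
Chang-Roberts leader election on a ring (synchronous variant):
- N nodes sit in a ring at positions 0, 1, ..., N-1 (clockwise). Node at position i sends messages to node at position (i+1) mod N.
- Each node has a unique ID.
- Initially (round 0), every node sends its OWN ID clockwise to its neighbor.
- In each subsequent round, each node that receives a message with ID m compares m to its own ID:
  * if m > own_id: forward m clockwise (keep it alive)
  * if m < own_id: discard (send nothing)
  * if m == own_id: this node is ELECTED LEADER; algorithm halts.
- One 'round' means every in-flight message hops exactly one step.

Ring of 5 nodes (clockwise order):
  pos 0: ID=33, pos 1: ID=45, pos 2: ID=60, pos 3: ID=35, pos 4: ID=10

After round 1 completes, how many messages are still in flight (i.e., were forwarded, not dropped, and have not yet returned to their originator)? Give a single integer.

Round 1: pos1(id45) recv 33: drop; pos2(id60) recv 45: drop; pos3(id35) recv 60: fwd; pos4(id10) recv 35: fwd; pos0(id33) recv 10: drop
After round 1: 2 messages still in flight

Answer: 2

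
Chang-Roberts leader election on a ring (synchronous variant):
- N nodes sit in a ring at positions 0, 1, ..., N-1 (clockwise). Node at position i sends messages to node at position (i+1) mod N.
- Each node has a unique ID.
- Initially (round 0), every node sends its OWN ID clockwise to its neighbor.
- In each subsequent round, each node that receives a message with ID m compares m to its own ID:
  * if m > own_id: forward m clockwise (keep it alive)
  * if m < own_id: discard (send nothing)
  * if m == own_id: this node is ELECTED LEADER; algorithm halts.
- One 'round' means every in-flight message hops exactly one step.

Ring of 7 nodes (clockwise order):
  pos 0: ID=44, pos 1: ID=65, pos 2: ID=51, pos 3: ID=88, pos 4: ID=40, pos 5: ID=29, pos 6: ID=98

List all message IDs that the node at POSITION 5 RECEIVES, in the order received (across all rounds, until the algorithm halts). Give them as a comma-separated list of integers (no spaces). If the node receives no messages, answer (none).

Answer: 40,88,98

Derivation:
Round 1: pos1(id65) recv 44: drop; pos2(id51) recv 65: fwd; pos3(id88) recv 51: drop; pos4(id40) recv 88: fwd; pos5(id29) recv 40: fwd; pos6(id98) recv 29: drop; pos0(id44) recv 98: fwd
Round 2: pos3(id88) recv 65: drop; pos5(id29) recv 88: fwd; pos6(id98) recv 40: drop; pos1(id65) recv 98: fwd
Round 3: pos6(id98) recv 88: drop; pos2(id51) recv 98: fwd
Round 4: pos3(id88) recv 98: fwd
Round 5: pos4(id40) recv 98: fwd
Round 6: pos5(id29) recv 98: fwd
Round 7: pos6(id98) recv 98: ELECTED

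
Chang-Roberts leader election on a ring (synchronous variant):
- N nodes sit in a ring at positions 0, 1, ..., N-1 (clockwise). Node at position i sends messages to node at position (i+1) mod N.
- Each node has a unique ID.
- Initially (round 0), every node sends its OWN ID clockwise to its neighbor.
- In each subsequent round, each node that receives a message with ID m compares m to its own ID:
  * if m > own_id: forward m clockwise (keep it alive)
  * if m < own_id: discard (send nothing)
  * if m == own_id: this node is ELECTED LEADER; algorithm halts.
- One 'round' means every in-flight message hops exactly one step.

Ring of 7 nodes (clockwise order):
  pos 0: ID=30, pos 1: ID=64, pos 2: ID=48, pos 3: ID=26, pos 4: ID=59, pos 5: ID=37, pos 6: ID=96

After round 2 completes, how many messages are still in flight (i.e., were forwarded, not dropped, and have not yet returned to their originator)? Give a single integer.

Round 1: pos1(id64) recv 30: drop; pos2(id48) recv 64: fwd; pos3(id26) recv 48: fwd; pos4(id59) recv 26: drop; pos5(id37) recv 59: fwd; pos6(id96) recv 37: drop; pos0(id30) recv 96: fwd
Round 2: pos3(id26) recv 64: fwd; pos4(id59) recv 48: drop; pos6(id96) recv 59: drop; pos1(id64) recv 96: fwd
After round 2: 2 messages still in flight

Answer: 2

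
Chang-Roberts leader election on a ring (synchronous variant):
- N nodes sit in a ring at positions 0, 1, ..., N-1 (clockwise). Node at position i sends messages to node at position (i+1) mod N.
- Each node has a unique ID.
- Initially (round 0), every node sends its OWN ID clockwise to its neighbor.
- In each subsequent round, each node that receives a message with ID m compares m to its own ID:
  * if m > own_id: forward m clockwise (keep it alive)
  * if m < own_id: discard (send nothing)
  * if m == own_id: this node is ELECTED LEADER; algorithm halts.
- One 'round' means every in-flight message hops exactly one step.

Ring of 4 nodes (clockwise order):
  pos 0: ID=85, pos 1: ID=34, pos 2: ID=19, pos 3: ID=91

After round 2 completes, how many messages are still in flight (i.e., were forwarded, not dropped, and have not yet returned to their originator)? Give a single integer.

Round 1: pos1(id34) recv 85: fwd; pos2(id19) recv 34: fwd; pos3(id91) recv 19: drop; pos0(id85) recv 91: fwd
Round 2: pos2(id19) recv 85: fwd; pos3(id91) recv 34: drop; pos1(id34) recv 91: fwd
After round 2: 2 messages still in flight

Answer: 2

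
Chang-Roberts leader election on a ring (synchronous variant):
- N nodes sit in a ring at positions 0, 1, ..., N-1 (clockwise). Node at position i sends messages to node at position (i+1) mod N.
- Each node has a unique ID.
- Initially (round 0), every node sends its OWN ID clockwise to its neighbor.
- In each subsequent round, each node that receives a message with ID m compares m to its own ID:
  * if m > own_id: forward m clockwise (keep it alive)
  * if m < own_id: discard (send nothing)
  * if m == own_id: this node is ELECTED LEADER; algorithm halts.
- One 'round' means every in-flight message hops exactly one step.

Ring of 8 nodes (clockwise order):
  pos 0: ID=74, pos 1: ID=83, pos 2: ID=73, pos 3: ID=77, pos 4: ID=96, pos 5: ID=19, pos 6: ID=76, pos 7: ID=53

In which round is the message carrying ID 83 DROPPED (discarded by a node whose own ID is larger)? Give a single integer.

Round 1: pos1(id83) recv 74: drop; pos2(id73) recv 83: fwd; pos3(id77) recv 73: drop; pos4(id96) recv 77: drop; pos5(id19) recv 96: fwd; pos6(id76) recv 19: drop; pos7(id53) recv 76: fwd; pos0(id74) recv 53: drop
Round 2: pos3(id77) recv 83: fwd; pos6(id76) recv 96: fwd; pos0(id74) recv 76: fwd
Round 3: pos4(id96) recv 83: drop; pos7(id53) recv 96: fwd; pos1(id83) recv 76: drop
Round 4: pos0(id74) recv 96: fwd
Round 5: pos1(id83) recv 96: fwd
Round 6: pos2(id73) recv 96: fwd
Round 7: pos3(id77) recv 96: fwd
Round 8: pos4(id96) recv 96: ELECTED
Message ID 83 originates at pos 1; dropped at pos 4 in round 3

Answer: 3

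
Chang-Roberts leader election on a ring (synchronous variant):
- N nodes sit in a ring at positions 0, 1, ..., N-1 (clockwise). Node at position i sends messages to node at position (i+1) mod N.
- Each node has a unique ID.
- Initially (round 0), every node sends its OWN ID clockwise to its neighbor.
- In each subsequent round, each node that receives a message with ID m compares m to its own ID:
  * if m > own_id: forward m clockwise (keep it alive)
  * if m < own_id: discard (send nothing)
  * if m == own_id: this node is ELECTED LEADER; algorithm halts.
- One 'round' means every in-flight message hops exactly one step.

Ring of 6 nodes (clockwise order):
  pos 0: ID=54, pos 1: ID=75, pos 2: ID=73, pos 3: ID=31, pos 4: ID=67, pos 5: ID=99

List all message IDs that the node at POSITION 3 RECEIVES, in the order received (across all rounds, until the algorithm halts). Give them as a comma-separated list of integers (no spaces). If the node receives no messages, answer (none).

Round 1: pos1(id75) recv 54: drop; pos2(id73) recv 75: fwd; pos3(id31) recv 73: fwd; pos4(id67) recv 31: drop; pos5(id99) recv 67: drop; pos0(id54) recv 99: fwd
Round 2: pos3(id31) recv 75: fwd; pos4(id67) recv 73: fwd; pos1(id75) recv 99: fwd
Round 3: pos4(id67) recv 75: fwd; pos5(id99) recv 73: drop; pos2(id73) recv 99: fwd
Round 4: pos5(id99) recv 75: drop; pos3(id31) recv 99: fwd
Round 5: pos4(id67) recv 99: fwd
Round 6: pos5(id99) recv 99: ELECTED

Answer: 73,75,99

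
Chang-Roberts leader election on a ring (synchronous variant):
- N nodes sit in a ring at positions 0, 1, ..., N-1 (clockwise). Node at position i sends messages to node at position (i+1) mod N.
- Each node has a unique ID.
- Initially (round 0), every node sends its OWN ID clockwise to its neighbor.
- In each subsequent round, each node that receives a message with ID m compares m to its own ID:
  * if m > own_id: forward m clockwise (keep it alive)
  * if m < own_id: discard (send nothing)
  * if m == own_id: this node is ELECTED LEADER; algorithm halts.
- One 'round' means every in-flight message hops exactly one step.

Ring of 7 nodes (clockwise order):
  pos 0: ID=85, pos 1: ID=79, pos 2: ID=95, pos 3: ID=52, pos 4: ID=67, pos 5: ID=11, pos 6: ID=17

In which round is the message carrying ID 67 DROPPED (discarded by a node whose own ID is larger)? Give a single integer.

Round 1: pos1(id79) recv 85: fwd; pos2(id95) recv 79: drop; pos3(id52) recv 95: fwd; pos4(id67) recv 52: drop; pos5(id11) recv 67: fwd; pos6(id17) recv 11: drop; pos0(id85) recv 17: drop
Round 2: pos2(id95) recv 85: drop; pos4(id67) recv 95: fwd; pos6(id17) recv 67: fwd
Round 3: pos5(id11) recv 95: fwd; pos0(id85) recv 67: drop
Round 4: pos6(id17) recv 95: fwd
Round 5: pos0(id85) recv 95: fwd
Round 6: pos1(id79) recv 95: fwd
Round 7: pos2(id95) recv 95: ELECTED
Message ID 67 originates at pos 4; dropped at pos 0 in round 3

Answer: 3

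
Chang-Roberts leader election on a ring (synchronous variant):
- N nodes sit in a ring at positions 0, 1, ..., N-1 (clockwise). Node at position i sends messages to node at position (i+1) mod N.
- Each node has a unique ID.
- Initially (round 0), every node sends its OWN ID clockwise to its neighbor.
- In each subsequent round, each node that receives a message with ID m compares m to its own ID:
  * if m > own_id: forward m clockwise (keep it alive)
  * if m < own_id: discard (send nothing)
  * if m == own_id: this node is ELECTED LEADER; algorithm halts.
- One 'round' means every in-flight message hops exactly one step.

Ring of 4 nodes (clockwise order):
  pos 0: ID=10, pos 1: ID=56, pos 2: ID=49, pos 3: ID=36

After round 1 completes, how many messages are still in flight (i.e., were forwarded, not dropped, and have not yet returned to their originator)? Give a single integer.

Round 1: pos1(id56) recv 10: drop; pos2(id49) recv 56: fwd; pos3(id36) recv 49: fwd; pos0(id10) recv 36: fwd
After round 1: 3 messages still in flight

Answer: 3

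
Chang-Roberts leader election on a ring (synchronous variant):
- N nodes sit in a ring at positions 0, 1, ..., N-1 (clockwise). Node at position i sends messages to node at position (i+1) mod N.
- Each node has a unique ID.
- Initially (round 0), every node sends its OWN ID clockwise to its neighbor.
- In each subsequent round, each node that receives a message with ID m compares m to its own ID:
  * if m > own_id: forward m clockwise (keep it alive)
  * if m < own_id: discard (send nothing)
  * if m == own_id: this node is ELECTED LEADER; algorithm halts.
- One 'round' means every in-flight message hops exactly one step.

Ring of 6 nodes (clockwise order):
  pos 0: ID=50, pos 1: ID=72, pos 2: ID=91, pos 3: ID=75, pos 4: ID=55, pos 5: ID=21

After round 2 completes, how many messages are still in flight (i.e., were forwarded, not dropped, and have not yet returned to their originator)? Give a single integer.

Round 1: pos1(id72) recv 50: drop; pos2(id91) recv 72: drop; pos3(id75) recv 91: fwd; pos4(id55) recv 75: fwd; pos5(id21) recv 55: fwd; pos0(id50) recv 21: drop
Round 2: pos4(id55) recv 91: fwd; pos5(id21) recv 75: fwd; pos0(id50) recv 55: fwd
After round 2: 3 messages still in flight

Answer: 3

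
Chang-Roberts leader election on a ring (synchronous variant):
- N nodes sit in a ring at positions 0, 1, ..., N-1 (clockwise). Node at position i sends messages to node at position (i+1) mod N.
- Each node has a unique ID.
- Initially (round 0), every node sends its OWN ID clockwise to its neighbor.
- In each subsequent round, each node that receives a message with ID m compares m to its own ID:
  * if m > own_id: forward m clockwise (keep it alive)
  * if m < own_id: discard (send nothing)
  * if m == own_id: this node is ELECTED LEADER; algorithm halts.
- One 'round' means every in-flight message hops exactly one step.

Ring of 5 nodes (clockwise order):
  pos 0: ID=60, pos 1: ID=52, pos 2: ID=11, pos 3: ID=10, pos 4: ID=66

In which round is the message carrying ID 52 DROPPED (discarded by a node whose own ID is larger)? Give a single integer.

Round 1: pos1(id52) recv 60: fwd; pos2(id11) recv 52: fwd; pos3(id10) recv 11: fwd; pos4(id66) recv 10: drop; pos0(id60) recv 66: fwd
Round 2: pos2(id11) recv 60: fwd; pos3(id10) recv 52: fwd; pos4(id66) recv 11: drop; pos1(id52) recv 66: fwd
Round 3: pos3(id10) recv 60: fwd; pos4(id66) recv 52: drop; pos2(id11) recv 66: fwd
Round 4: pos4(id66) recv 60: drop; pos3(id10) recv 66: fwd
Round 5: pos4(id66) recv 66: ELECTED
Message ID 52 originates at pos 1; dropped at pos 4 in round 3

Answer: 3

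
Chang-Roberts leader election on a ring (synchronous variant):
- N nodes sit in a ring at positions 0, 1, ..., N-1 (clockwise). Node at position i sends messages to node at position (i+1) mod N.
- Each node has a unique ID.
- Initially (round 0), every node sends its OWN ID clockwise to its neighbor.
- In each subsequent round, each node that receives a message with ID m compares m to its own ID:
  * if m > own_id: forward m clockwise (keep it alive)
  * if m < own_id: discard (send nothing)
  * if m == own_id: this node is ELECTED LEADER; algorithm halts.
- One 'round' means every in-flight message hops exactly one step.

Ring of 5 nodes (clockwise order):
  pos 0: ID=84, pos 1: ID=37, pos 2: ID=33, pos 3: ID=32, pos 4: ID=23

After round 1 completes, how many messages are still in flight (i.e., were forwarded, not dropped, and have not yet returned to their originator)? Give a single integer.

Answer: 4

Derivation:
Round 1: pos1(id37) recv 84: fwd; pos2(id33) recv 37: fwd; pos3(id32) recv 33: fwd; pos4(id23) recv 32: fwd; pos0(id84) recv 23: drop
After round 1: 4 messages still in flight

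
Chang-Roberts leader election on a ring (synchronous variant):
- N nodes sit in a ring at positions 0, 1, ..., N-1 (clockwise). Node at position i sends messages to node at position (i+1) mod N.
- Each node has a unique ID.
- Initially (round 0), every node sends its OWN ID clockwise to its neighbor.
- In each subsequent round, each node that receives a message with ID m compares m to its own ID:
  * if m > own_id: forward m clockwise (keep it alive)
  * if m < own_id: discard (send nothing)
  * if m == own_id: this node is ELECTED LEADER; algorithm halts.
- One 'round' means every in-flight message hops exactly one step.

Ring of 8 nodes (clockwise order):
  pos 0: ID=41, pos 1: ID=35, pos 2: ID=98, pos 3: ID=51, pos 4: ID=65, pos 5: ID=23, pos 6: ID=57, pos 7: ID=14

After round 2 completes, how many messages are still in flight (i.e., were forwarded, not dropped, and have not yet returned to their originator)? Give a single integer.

Round 1: pos1(id35) recv 41: fwd; pos2(id98) recv 35: drop; pos3(id51) recv 98: fwd; pos4(id65) recv 51: drop; pos5(id23) recv 65: fwd; pos6(id57) recv 23: drop; pos7(id14) recv 57: fwd; pos0(id41) recv 14: drop
Round 2: pos2(id98) recv 41: drop; pos4(id65) recv 98: fwd; pos6(id57) recv 65: fwd; pos0(id41) recv 57: fwd
After round 2: 3 messages still in flight

Answer: 3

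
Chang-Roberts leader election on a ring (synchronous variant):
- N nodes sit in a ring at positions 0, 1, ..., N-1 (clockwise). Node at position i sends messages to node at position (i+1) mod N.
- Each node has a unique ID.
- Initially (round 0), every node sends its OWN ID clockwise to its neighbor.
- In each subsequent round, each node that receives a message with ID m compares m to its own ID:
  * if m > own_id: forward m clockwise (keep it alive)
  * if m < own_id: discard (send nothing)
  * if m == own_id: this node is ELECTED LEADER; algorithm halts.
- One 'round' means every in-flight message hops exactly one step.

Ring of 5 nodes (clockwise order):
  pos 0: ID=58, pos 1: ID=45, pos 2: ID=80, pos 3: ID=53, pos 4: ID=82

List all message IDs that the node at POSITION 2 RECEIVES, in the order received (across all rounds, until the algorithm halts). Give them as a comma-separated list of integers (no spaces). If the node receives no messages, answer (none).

Answer: 45,58,82

Derivation:
Round 1: pos1(id45) recv 58: fwd; pos2(id80) recv 45: drop; pos3(id53) recv 80: fwd; pos4(id82) recv 53: drop; pos0(id58) recv 82: fwd
Round 2: pos2(id80) recv 58: drop; pos4(id82) recv 80: drop; pos1(id45) recv 82: fwd
Round 3: pos2(id80) recv 82: fwd
Round 4: pos3(id53) recv 82: fwd
Round 5: pos4(id82) recv 82: ELECTED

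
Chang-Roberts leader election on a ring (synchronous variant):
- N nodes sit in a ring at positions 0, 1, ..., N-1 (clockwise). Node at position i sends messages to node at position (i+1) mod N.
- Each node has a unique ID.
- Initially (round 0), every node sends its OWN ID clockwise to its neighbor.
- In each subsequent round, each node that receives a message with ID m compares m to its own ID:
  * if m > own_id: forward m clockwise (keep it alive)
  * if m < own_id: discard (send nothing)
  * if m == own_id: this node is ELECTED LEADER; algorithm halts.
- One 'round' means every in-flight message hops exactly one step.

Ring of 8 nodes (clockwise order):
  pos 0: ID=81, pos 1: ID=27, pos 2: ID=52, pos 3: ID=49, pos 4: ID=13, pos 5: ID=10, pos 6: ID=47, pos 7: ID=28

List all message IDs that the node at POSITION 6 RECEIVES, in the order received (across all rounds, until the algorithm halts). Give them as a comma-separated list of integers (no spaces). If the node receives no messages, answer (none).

Round 1: pos1(id27) recv 81: fwd; pos2(id52) recv 27: drop; pos3(id49) recv 52: fwd; pos4(id13) recv 49: fwd; pos5(id10) recv 13: fwd; pos6(id47) recv 10: drop; pos7(id28) recv 47: fwd; pos0(id81) recv 28: drop
Round 2: pos2(id52) recv 81: fwd; pos4(id13) recv 52: fwd; pos5(id10) recv 49: fwd; pos6(id47) recv 13: drop; pos0(id81) recv 47: drop
Round 3: pos3(id49) recv 81: fwd; pos5(id10) recv 52: fwd; pos6(id47) recv 49: fwd
Round 4: pos4(id13) recv 81: fwd; pos6(id47) recv 52: fwd; pos7(id28) recv 49: fwd
Round 5: pos5(id10) recv 81: fwd; pos7(id28) recv 52: fwd; pos0(id81) recv 49: drop
Round 6: pos6(id47) recv 81: fwd; pos0(id81) recv 52: drop
Round 7: pos7(id28) recv 81: fwd
Round 8: pos0(id81) recv 81: ELECTED

Answer: 10,13,49,52,81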